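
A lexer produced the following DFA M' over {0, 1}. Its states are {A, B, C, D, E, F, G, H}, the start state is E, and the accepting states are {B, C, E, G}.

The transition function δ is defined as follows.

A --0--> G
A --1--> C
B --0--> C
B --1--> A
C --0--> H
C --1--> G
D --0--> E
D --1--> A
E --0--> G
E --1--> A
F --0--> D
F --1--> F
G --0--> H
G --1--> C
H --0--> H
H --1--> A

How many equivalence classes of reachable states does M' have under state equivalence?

4

First remove the unreachable states {B,D,F}; 5 states remain.
P0 = {C,E,G} | {A,H}.
Split {C,E,G} by δ(·,0) → {C,G} and {E}.
Refine {A,H} on symbol 0: members go to different blocks, giving {A} and {H}.
No further refinement is possible. Final partition (4 blocks): {C,G} | {A} | {E} | {H}.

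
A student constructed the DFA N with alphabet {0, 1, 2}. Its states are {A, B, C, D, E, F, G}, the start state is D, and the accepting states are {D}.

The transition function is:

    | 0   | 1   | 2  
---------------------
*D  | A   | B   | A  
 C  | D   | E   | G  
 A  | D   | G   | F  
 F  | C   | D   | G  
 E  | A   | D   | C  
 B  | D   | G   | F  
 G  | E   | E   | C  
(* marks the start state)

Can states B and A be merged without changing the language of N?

All states are reachable from the start state.
Initial partition by acceptance: {D} | {A,B,C,E,F,G}.
On input 0, block {A,B,C,E,F,G} splits into {A,B,C} and {E,F,G}.
Refine {E,F,G} on symbol 0: members go to different blocks, giving {E,F} and {G}.
Refine {A,B,C} on symbol 1: members go to different blocks, giving {A,B} and {C}.
Split {E,F} by δ(·,0) → {E} and {F}.
Stable partition: {D} | {A,B} | {E} | {G} | {C} | {F} — 6 equivalence classes.
B and A lie in the same block of the stable partition, so they are equivalent — no string distinguishes them.

Yes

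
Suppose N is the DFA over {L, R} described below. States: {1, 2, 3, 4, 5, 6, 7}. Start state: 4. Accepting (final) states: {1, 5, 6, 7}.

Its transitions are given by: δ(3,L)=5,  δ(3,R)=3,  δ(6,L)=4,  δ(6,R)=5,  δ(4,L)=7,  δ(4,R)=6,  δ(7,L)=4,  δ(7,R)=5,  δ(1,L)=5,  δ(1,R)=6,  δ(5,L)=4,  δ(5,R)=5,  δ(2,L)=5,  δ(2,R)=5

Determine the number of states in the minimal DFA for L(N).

2

States {1,2,3} cannot be reached from the start state, so discard them.
P0 = {5,6,7} | {4}.
The partition is now stable with 2 blocks: {5,6,7} | {4}.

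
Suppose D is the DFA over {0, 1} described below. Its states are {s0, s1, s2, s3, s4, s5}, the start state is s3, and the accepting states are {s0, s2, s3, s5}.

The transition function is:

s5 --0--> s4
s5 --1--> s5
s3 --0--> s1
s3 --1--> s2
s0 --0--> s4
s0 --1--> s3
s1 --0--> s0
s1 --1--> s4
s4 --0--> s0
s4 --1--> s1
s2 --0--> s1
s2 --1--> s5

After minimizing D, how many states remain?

2

Every state is reachable, so we keep all 6.
P0 = {s0,s2,s3,s5} | {s1,s4}.
No further refinement is possible. Final partition (2 blocks): {s0,s2,s3,s5} | {s1,s4}.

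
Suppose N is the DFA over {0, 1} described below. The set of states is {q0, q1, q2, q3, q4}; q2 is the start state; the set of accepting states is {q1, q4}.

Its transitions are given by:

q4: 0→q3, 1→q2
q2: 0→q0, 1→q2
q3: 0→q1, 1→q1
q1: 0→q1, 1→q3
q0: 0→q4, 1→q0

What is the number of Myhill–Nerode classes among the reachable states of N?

Start with accepting vs non-accepting: {q1,q4} | {q0,q2,q3}.
Split {q1,q4} by δ(·,0) → {q1} and {q4}.
On input 0, block {q0,q2,q3} splits into {q0} and {q2} and {q3}.
No further refinement is possible. Final partition (5 blocks): {q1} | {q0} | {q4} | {q2} | {q3}.

5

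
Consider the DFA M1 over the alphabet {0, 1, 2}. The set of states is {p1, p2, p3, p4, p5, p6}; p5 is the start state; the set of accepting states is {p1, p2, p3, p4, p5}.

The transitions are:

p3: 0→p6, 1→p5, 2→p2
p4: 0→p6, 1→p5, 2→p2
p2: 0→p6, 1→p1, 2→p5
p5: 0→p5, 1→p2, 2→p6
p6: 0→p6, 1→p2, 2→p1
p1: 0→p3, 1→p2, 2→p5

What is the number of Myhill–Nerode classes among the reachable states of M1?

5

States {p4} cannot be reached from the start state, so discard them.
P0 = {p1,p2,p3,p5} | {p6}.
Refine {p1,p2,p3,p5} on symbol 0: members go to different blocks, giving {p1,p5} and {p2,p3}.
Refine {p1,p5} on symbol 0: members go to different blocks, giving {p1} and {p5}.
Split {p2,p3} by δ(·,1) → {p2} and {p3}.
Stable partition: {p1} | {p6} | {p2} | {p5} | {p3} — 5 equivalence classes.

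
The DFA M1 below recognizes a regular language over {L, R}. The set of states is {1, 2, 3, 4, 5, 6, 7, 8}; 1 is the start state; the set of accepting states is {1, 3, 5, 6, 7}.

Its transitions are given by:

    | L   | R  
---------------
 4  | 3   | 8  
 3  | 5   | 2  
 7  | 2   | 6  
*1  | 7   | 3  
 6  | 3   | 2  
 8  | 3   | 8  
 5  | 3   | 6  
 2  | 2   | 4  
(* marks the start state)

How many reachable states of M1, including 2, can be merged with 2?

Every state is reachable, so we keep all 8.
P0 = {1,3,5,6,7} | {2,4,8}.
On input L, block {1,3,5,6,7} splits into {1,3,5,6} and {7}.
Refine {1,3,5,6} on symbol L: members go to different blocks, giving {3,5,6} and {1}.
On input R, block {3,5,6} splits into {3,6} and {5}.
Split {3,6} by δ(·,L) → {3} and {6}.
Split {2,4,8} by δ(·,L) → {4,8} and {2}.
No further refinement is possible. Final partition (7 blocks): {3} | {4,8} | {7} | {1} | {5} | {6} | {2}.
State 2 belongs to the block {2}, which has 1 states.

1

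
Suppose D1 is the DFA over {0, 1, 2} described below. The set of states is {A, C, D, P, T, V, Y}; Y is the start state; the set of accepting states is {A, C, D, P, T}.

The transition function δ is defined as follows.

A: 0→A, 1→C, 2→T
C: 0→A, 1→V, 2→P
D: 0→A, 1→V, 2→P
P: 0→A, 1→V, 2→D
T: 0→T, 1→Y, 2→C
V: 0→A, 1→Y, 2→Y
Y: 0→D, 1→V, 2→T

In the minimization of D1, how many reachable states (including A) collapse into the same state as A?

Every state is reachable, so we keep all 7.
P0 = {A,C,D,P,T} | {V,Y}.
Split {A,C,D,P,T} by δ(·,1) → {C,D,P,T} and {A}.
Split {C,D,P,T} by δ(·,0) → {C,D,P} and {T}.
Split {V,Y} by δ(·,0) → {V} and {Y}.
No further refinement is possible. Final partition (5 blocks): {C,D,P} | {V} | {A} | {T} | {Y}.
State A belongs to the block {A}, which has 1 states.

1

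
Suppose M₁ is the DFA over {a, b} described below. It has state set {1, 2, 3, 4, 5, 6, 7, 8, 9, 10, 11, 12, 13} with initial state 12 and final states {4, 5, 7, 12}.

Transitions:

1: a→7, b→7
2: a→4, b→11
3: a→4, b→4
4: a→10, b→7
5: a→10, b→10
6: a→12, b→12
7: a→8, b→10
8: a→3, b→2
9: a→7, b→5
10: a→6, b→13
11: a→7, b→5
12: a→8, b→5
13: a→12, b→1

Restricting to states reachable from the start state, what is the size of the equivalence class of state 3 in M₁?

First remove the unreachable states {9}; 12 states remain.
P0 = {4,5,7,12} | {1,2,3,6,8,10,11,13}.
On input b, block {4,5,7,12} splits into {4,12} and {5,7}.
On input a, block {1,2,3,6,8,10,11,13} splits into {2,3,6,13} and {1,11} and {8,10}.
On input b, block {2,3,6,13} splits into {2,13} and {3,6}.
No further refinement is possible. Final partition (6 blocks): {4,12} | {2,13} | {5,7} | {1,11} | {8,10} | {3,6}.
State 3 belongs to the block {3,6}, which has 2 states.

2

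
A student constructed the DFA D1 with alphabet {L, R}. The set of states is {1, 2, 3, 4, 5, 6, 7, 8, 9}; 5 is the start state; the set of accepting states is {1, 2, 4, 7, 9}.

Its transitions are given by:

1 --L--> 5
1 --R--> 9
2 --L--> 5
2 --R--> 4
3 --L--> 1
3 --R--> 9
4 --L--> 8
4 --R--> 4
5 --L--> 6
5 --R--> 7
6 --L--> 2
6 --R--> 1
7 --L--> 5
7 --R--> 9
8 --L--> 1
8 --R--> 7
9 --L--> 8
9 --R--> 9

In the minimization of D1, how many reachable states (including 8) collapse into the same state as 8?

States {3} cannot be reached from the start state, so discard them.
P0 = {1,2,4,7,9} | {5,6,8}.
Refine {5,6,8} on symbol L: members go to different blocks, giving {6,8} and {5}.
On input L, block {1,2,4,7,9} splits into {1,2,7} and {4,9}.
The partition is now stable with 4 blocks: {1,2,7} | {6,8} | {5} | {4,9}.
The equivalence class containing 8 is {6,8}, of size 2.

2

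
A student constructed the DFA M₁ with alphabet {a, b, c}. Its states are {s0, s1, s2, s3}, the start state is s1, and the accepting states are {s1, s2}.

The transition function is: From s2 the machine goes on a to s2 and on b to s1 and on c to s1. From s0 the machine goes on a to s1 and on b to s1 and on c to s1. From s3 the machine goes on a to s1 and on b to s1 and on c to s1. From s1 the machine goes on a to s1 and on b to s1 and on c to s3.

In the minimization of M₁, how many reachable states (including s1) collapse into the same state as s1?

Reachable states from the start: {s1,s3}. Unreachable: {s0,s2} — drop them.
P0 = {s1} | {s3}.
The partition is now stable with 2 blocks: {s1} | {s3}.
State s1 belongs to the block {s1}, which has 1 states.

1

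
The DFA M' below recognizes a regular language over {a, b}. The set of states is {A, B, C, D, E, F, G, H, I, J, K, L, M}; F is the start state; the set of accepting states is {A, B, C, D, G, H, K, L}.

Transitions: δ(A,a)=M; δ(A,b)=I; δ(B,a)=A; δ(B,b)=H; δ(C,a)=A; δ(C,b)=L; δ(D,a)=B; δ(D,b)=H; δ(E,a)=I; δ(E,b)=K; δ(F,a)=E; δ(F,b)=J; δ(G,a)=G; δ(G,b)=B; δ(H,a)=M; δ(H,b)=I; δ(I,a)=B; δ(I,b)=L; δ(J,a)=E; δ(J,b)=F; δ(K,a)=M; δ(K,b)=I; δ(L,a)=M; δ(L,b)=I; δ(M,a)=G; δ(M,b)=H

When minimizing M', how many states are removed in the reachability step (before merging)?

BFS from F reaches {A, B, E, F, G, H, I, J, K, L, M}; the 2 state(s) C, D are never visited.

2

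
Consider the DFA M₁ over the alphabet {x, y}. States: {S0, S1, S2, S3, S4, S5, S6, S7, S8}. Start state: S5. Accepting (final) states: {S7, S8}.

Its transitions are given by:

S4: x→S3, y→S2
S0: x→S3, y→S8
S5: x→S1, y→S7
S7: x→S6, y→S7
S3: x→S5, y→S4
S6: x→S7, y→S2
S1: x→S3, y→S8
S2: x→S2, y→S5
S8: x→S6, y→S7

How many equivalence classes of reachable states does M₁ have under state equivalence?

7

Reachable states from the start: {S1,S2,S3,S4,S5,S6,S7,S8}. Unreachable: {S0} — drop them.
P0 = {S7,S8} | {S1,S2,S3,S4,S5,S6}.
Split {S1,S2,S3,S4,S5,S6} by δ(·,x) → {S1,S2,S3,S4,S5} and {S6}.
Split {S1,S2,S3,S4,S5} by δ(·,y) → {S2,S3,S4} and {S1,S5}.
Refine {S2,S3,S4} on symbol x: members go to different blocks, giving {S2,S4} and {S3}.
On input x, block {S2,S4} splits into {S2} and {S4}.
Split {S1,S5} by δ(·,x) → {S1} and {S5}.
Stable partition: {S7,S8} | {S2} | {S6} | {S1} | {S3} | {S4} | {S5} — 7 equivalence classes.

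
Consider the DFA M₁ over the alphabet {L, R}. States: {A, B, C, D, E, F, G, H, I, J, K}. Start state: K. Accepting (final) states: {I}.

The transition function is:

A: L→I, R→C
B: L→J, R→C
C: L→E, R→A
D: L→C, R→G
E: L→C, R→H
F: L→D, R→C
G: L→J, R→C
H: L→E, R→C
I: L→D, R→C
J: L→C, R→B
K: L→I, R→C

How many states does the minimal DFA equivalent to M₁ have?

Reachable states from the start: {A,B,C,D,E,G,H,I,J,K}. Unreachable: {F} — drop them.
Initial partition by acceptance: {I} | {A,B,C,D,E,G,H,J,K}.
On input L, block {A,B,C,D,E,G,H,J,K} splits into {B,C,D,E,G,H,J} and {A,K}.
Refine {B,C,D,E,G,H,J} on symbol R: members go to different blocks, giving {B,D,E,G,H,J} and {C}.
Refine {B,D,E,G,H,J} on symbol L: members go to different blocks, giving {B,G,H} and {D,E,J}.
The partition is now stable with 5 blocks: {I} | {B,G,H} | {A,K} | {C} | {D,E,J}.

5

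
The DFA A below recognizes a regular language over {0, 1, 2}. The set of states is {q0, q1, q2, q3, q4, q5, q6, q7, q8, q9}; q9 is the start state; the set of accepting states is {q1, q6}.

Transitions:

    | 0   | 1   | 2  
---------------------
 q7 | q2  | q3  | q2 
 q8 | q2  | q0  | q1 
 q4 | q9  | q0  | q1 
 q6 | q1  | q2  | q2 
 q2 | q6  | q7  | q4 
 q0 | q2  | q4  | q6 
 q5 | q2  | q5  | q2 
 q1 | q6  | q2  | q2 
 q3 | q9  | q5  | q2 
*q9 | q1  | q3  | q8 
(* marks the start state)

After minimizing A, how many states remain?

4

All states are reachable from the start state.
Initial partition by acceptance: {q1,q6} | {q0,q2,q3,q4,q5,q7,q8,q9}.
Split {q0,q2,q3,q4,q5,q7,q8,q9} by δ(·,0) → {q0,q3,q4,q5,q7,q8} and {q2,q9}.
Split {q0,q3,q4,q5,q7,q8} by δ(·,2) → {q0,q4,q8} and {q3,q5,q7}.
Stable partition: {q1,q6} | {q0,q4,q8} | {q2,q9} | {q3,q5,q7} — 4 equivalence classes.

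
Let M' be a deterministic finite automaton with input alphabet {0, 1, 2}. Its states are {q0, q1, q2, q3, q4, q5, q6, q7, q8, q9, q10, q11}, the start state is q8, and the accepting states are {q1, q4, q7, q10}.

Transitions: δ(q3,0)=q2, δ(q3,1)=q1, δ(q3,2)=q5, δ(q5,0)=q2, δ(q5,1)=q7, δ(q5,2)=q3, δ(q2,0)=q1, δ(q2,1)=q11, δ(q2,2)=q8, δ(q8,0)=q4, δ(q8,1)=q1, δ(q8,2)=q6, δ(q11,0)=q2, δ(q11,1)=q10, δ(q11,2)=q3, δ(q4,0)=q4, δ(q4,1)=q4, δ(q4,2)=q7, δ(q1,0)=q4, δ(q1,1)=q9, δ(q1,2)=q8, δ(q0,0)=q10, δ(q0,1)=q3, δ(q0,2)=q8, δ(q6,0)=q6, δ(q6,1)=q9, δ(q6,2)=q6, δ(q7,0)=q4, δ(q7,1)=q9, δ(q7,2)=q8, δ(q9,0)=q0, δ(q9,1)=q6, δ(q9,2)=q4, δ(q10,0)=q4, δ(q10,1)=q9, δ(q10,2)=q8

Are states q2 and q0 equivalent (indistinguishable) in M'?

All states are reachable from the start state.
P0 = {q1,q4,q7,q10} | {q0,q2,q3,q5,q6,q8,q9,q11}.
Split {q1,q4,q7,q10} by δ(·,1) → {q1,q7,q10} and {q4}.
On input 0, block {q0,q2,q3,q5,q6,q8,q9,q11} splits into {q3,q5,q6,q9,q11} and {q0,q2} and {q8}.
Refine {q3,q5,q6,q9,q11} on symbol 0: members go to different blocks, giving {q3,q5,q9,q11} and {q6}.
Refine {q3,q5,q9,q11} on symbol 1: members go to different blocks, giving {q3,q5,q11} and {q9}.
The partition is now stable with 7 blocks: {q1,q7,q10} | {q3,q5,q11} | {q4} | {q0,q2} | {q8} | {q6} | {q9}.
q2 and q0 lie in the same block of the stable partition, so they are equivalent — no string distinguishes them.

Yes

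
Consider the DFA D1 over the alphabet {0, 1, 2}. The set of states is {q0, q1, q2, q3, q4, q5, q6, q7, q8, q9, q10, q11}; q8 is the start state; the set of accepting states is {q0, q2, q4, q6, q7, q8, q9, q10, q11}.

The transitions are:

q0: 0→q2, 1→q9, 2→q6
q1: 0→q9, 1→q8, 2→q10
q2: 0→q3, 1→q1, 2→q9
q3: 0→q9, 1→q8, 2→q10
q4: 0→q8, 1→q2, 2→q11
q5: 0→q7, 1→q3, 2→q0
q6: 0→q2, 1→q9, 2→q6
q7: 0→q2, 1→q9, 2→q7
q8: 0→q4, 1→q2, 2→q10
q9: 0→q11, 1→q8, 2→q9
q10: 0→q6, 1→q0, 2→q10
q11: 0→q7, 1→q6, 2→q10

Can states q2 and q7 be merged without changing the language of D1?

No

States {q5} cannot be reached from the start state, so discard them.
P0 = {q0,q2,q4,q6,q7,q8,q9,q10,q11} | {q1,q3}.
On input 0, block {q0,q2,q4,q6,q7,q8,q9,q10,q11} splits into {q0,q4,q6,q7,q8,q9,q10,q11} and {q2}.
On input 0, block {q0,q4,q6,q7,q8,q9,q10,q11} splits into {q4,q8,q9,q10,q11} and {q0,q6,q7}.
Refine {q4,q8,q9,q10,q11} on symbol 0: members go to different blocks, giving {q4,q8,q9} and {q10,q11}.
Split {q4,q8,q9} by δ(·,0) → {q4,q8} and {q9}.
No further refinement is possible. Final partition (6 blocks): {q4,q8} | {q1,q3} | {q2} | {q0,q6,q7} | {q10,q11} | {q9}.
q2 and q7 end up in different blocks, so they are distinguishable. For instance, the string '0' is accepted from only q7.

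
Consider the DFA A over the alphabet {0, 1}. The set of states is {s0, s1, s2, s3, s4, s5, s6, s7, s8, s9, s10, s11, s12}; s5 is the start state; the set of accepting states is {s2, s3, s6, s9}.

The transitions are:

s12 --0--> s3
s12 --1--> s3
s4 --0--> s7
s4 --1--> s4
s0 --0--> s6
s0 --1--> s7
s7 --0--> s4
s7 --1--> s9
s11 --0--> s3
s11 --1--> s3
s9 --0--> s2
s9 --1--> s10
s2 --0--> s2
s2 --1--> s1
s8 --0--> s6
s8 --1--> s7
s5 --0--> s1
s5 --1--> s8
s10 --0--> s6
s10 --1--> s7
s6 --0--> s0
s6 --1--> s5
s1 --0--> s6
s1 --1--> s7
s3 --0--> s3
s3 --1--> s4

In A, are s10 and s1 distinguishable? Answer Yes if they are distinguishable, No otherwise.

States {s3,s11,s12} cannot be reached from the start state, so discard them.
Initial partition by acceptance: {s2,s6,s9} | {s0,s1,s4,s5,s7,s8,s10}.
Refine {s2,s6,s9} on symbol 0: members go to different blocks, giving {s2,s9} and {s6}.
Split {s0,s1,s4,s5,s7,s8,s10} by δ(·,0) → {s0,s1,s8,s10} and {s4,s5,s7}.
On input 0, block {s4,s5,s7} splits into {s4,s7} and {s5}.
Split {s4,s7} by δ(·,1) → {s4} and {s7}.
Stable partition: {s2,s9} | {s0,s1,s8,s10} | {s6} | {s4} | {s5} | {s7} — 6 equivalence classes.
s10 and s1 lie in the same block of the stable partition, so they are equivalent — no string distinguishes them.

No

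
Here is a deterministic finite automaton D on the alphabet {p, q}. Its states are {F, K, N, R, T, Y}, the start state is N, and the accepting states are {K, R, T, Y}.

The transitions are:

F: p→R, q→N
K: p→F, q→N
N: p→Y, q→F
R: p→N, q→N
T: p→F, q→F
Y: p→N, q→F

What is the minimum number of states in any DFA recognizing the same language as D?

States {K,T} cannot be reached from the start state, so discard them.
Initial partition by acceptance: {R,Y} | {F,N}.
No further refinement is possible. Final partition (2 blocks): {R,Y} | {F,N}.

2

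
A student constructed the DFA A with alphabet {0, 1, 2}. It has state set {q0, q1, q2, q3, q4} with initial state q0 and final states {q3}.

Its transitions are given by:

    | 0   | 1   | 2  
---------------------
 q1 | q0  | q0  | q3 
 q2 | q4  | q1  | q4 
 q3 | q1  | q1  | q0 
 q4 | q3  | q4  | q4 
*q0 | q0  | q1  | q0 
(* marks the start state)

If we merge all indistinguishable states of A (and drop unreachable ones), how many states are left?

Reachable states from the start: {q0,q1,q3}. Unreachable: {q2,q4} — drop them.
P0 = {q3} | {q0,q1}.
Split {q0,q1} by δ(·,2) → {q0} and {q1}.
Stable partition: {q3} | {q0} | {q1} — 3 equivalence classes.

3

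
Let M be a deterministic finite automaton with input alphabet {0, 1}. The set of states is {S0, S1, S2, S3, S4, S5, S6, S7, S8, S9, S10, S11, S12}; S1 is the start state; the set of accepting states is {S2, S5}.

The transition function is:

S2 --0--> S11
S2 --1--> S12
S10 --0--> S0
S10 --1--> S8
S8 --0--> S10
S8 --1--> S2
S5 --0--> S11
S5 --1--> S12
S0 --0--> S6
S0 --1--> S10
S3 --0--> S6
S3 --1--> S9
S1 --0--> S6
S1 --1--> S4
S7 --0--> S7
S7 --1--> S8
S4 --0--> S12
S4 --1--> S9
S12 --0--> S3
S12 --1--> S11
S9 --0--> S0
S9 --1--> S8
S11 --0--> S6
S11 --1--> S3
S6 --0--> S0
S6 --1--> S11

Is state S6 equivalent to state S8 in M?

States {S5,S7} cannot be reached from the start state, so discard them.
Initial partition by acceptance: {S2} | {S0,S1,S3,S4,S6,S8,S9,S10,S11,S12}.
Refine {S0,S1,S3,S4,S6,S8,S9,S10,S11,S12} on symbol 1: members go to different blocks, giving {S0,S1,S3,S4,S6,S9,S10,S11,S12} and {S8}.
Split {S0,S1,S3,S4,S6,S9,S10,S11,S12} by δ(·,1) → {S0,S1,S3,S4,S6,S11,S12} and {S9,S10}.
Refine {S0,S1,S3,S4,S6,S11,S12} on symbol 1: members go to different blocks, giving {S1,S6,S11,S12} and {S0,S3,S4}.
On input 0, block {S1,S6,S11,S12} splits into {S1,S11} and {S6,S12}.
The partition is now stable with 6 blocks: {S2} | {S1,S11} | {S8} | {S9,S10} | {S0,S3,S4} | {S6,S12}.
S6 and S8 end up in different blocks, so they are distinguishable. For instance, the string '1' is accepted from only S8.

No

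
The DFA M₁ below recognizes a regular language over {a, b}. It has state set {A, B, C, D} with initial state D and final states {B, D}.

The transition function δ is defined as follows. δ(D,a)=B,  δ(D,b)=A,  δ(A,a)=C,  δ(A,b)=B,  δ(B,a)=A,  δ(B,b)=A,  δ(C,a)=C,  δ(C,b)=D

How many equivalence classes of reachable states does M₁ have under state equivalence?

4

P0 = {B,D} | {A,C}.
On input a, block {B,D} splits into {B} and {D}.
Refine {A,C} on symbol b: members go to different blocks, giving {A} and {C}.
The partition is now stable with 4 blocks: {B} | {A} | {D} | {C}.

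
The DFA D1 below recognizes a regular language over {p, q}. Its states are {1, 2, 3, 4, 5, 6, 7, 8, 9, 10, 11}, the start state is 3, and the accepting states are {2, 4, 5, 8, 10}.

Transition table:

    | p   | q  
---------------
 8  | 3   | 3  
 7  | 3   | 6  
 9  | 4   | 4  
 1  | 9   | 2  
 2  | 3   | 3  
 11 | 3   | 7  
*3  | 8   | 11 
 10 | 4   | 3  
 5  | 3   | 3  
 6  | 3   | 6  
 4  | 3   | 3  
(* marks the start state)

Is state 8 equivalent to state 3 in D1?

First remove the unreachable states {1,2,4,5,9,10}; 5 states remain.
Start with accepting vs non-accepting: {8} | {3,6,7,11}.
On input p, block {3,6,7,11} splits into {6,7,11} and {3}.
No further refinement is possible. Final partition (3 blocks): {8} | {6,7,11} | {3}.
8 and 3 end up in different blocks, so they are distinguishable. For instance, the string 'ε' is accepted from only 8.

No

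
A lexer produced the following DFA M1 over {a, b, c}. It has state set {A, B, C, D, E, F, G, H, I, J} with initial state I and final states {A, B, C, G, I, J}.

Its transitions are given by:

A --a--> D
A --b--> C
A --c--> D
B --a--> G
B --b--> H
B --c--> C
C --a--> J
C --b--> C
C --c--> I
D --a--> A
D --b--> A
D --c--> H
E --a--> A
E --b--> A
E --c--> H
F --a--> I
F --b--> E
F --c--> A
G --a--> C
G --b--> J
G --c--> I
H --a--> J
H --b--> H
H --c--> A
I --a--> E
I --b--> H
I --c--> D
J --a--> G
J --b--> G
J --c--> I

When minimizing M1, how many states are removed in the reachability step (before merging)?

No path from I leads to B, F; the other 8 states are all reachable.

2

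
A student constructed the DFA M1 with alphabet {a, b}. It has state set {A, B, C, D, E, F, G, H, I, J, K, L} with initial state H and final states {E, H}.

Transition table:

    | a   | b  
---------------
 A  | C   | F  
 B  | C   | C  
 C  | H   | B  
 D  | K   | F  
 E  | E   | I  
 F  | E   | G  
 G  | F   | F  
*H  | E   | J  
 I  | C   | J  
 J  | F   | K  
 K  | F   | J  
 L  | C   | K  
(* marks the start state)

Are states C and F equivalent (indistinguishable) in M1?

Yes

Reachable states from the start: {B,C,E,F,G,H,I,J,K}. Unreachable: {A,D,L} — drop them.
P0 = {E,H} | {B,C,F,G,I,J,K}.
On input a, block {B,C,F,G,I,J,K} splits into {B,G,I,J,K} and {C,F}.
On input b, block {B,G,I,J,K} splits into {I,J,K} and {B,G}.
No further refinement is possible. Final partition (4 blocks): {E,H} | {I,J,K} | {C,F} | {B,G}.
C and F lie in the same block of the stable partition, so they are equivalent — no string distinguishes them.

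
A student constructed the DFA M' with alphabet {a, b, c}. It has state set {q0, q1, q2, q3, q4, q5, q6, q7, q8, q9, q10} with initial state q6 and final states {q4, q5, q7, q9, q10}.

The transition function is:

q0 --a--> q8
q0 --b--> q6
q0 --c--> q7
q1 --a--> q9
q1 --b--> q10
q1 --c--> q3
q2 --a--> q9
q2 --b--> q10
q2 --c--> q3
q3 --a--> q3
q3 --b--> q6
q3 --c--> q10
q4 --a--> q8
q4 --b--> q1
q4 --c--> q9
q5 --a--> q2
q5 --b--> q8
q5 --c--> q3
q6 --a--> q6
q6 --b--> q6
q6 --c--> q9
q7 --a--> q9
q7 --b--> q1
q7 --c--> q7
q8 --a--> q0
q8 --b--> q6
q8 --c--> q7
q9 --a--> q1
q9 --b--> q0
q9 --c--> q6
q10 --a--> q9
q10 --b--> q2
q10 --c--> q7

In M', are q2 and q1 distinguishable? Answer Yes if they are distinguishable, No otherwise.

States {q4,q5} cannot be reached from the start state, so discard them.
Start with accepting vs non-accepting: {q7,q9,q10} | {q0,q1,q2,q3,q6,q8}.
Split {q7,q9,q10} by δ(·,a) → {q7,q10} and {q9}.
Refine {q0,q1,q2,q3,q6,q8} on symbol a: members go to different blocks, giving {q0,q3,q6,q8} and {q1,q2}.
Split {q0,q3,q6,q8} by δ(·,c) → {q0,q3,q8} and {q6}.
Stable partition: {q7,q10} | {q0,q3,q8} | {q9} | {q1,q2} | {q6} — 5 equivalence classes.
q2 and q1 lie in the same block of the stable partition, so they are equivalent — no string distinguishes them.

No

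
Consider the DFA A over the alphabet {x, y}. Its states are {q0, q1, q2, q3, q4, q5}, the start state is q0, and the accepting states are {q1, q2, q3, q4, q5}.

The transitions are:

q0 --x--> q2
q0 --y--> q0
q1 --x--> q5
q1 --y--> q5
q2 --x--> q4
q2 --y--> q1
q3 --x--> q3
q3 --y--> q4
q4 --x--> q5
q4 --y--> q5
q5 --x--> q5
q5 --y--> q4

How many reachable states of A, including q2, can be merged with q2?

Reachable states from the start: {q0,q1,q2,q4,q5}. Unreachable: {q3} — drop them.
P0 = {q1,q2,q4,q5} | {q0}.
The partition is now stable with 2 blocks: {q1,q2,q4,q5} | {q0}.
The equivalence class containing q2 is {q1,q2,q4,q5}, of size 4.

4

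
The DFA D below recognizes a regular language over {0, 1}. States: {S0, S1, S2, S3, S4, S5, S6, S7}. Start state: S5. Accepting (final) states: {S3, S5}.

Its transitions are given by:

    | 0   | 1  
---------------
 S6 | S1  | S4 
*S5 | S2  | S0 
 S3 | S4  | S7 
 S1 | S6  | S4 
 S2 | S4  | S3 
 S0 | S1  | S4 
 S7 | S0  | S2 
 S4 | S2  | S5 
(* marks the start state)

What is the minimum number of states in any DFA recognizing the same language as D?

3

P0 = {S3,S5} | {S0,S1,S2,S4,S6,S7}.
Split {S0,S1,S2,S4,S6,S7} by δ(·,1) → {S0,S1,S6,S7} and {S2,S4}.
Stable partition: {S3,S5} | {S0,S1,S6,S7} | {S2,S4} — 3 equivalence classes.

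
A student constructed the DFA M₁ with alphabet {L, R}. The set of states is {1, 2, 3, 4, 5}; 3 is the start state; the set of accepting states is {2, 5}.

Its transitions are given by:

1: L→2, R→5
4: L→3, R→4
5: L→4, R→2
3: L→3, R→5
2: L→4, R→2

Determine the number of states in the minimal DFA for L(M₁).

3

States {1} cannot be reached from the start state, so discard them.
Start with accepting vs non-accepting: {2,5} | {3,4}.
On input R, block {3,4} splits into {3} and {4}.
Stable partition: {2,5} | {3} | {4} — 3 equivalence classes.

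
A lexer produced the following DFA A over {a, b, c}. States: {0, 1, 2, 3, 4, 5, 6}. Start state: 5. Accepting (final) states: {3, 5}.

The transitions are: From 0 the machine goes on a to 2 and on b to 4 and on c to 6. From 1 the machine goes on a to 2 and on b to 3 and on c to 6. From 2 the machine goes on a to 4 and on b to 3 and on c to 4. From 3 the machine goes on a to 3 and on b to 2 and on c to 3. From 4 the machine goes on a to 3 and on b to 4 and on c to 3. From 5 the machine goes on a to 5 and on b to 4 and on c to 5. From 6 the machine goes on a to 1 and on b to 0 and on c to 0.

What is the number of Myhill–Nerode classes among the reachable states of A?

States {0,1,6} cannot be reached from the start state, so discard them.
Initial partition by acceptance: {3,5} | {2,4}.
Split {2,4} by δ(·,a) → {2} and {4}.
Split {3,5} by δ(·,b) → {3} and {5}.
Stable partition: {3} | {2} | {4} | {5} — 4 equivalence classes.

4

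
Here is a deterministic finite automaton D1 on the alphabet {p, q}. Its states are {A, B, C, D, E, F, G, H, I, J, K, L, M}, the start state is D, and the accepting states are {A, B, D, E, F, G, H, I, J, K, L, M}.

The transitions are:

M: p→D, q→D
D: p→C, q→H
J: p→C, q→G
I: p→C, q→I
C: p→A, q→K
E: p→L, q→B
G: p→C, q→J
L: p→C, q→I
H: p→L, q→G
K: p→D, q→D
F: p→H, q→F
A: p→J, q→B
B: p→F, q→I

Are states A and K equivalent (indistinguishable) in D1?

No

Reachable states from the start: {A,B,C,D,F,G,H,I,J,K,L}. Unreachable: {E,M} — drop them.
Initial partition by acceptance: {A,B,D,F,G,H,I,J,K,L} | {C}.
Refine {A,B,D,F,G,H,I,J,K,L} on symbol p: members go to different blocks, giving {A,B,F,H,K} and {D,G,I,J,L}.
Split {A,B,F,H,K} by δ(·,p) → {A,H,K} and {B,F}.
On input q, block {A,H,K} splits into {H,K} and {A}.
Refine {D,G,I,J,L} on symbol q: members go to different blocks, giving {G,I,J,L} and {D}.
Split {H,K} by δ(·,p) → {H} and {K}.
On input p, block {B,F} splits into {B} and {F}.
The partition is now stable with 8 blocks: {H} | {C} | {G,I,J,L} | {B} | {A} | {D} | {K} | {F}.
A and K end up in different blocks, so they are distinguishable. For instance, the string 'qp' is accepted from only A.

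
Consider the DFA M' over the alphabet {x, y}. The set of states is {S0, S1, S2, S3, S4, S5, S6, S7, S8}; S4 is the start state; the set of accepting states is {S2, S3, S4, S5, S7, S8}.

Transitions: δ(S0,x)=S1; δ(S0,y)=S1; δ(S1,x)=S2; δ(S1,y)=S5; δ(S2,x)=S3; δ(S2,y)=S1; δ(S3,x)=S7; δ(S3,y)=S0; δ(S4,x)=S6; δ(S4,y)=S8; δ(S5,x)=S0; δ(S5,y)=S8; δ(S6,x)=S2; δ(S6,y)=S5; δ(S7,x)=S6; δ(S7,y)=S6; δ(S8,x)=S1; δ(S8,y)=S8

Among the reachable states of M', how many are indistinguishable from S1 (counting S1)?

2

All states are reachable from the start state.
P0 = {S2,S3,S4,S5,S7,S8} | {S0,S1,S6}.
Split {S2,S3,S4,S5,S7,S8} by δ(·,x) → {S4,S5,S7,S8} and {S2,S3}.
Split {S4,S5,S7,S8} by δ(·,y) → {S4,S5,S8} and {S7}.
Split {S0,S1,S6} by δ(·,x) → {S1,S6} and {S0}.
Refine {S4,S5,S8} on symbol x: members go to different blocks, giving {S4,S8} and {S5}.
Refine {S2,S3} on symbol x: members go to different blocks, giving {S2} and {S3}.
The partition is now stable with 7 blocks: {S4,S8} | {S1,S6} | {S2} | {S7} | {S0} | {S5} | {S3}.
State S1 belongs to the block {S1,S6}, which has 2 states.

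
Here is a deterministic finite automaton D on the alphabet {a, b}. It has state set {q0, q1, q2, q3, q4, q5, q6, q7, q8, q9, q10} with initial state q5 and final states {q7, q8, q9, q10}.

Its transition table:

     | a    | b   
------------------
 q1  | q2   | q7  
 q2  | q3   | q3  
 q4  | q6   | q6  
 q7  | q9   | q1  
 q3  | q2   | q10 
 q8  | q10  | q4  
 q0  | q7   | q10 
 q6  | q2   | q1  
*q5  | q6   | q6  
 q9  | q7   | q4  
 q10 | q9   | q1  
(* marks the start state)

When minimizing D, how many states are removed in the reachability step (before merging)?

2

Starting at q5 and following transitions, the reachable set is {q1, q2, q3, q4, q5, q6, q7, q9, q10}. That leaves q0, q8 unreachable — 2 in total.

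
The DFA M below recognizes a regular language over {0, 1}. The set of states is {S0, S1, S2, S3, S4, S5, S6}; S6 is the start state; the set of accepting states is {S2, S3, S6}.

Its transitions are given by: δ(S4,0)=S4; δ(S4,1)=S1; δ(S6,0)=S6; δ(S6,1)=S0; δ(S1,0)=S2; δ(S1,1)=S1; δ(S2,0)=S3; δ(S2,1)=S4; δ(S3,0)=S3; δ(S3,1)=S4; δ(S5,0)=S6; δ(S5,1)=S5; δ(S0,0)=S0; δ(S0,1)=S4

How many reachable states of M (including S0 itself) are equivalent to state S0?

1

First remove the unreachable states {S5}; 6 states remain.
Initial partition by acceptance: {S2,S3,S6} | {S0,S1,S4}.
Refine {S0,S1,S4} on symbol 0: members go to different blocks, giving {S0,S4} and {S1}.
On input 1, block {S0,S4} splits into {S0} and {S4}.
Refine {S2,S3,S6} on symbol 1: members go to different blocks, giving {S2,S3} and {S6}.
Stable partition: {S2,S3} | {S0} | {S1} | {S4} | {S6} — 5 equivalence classes.
The equivalence class containing S0 is {S0}, of size 1.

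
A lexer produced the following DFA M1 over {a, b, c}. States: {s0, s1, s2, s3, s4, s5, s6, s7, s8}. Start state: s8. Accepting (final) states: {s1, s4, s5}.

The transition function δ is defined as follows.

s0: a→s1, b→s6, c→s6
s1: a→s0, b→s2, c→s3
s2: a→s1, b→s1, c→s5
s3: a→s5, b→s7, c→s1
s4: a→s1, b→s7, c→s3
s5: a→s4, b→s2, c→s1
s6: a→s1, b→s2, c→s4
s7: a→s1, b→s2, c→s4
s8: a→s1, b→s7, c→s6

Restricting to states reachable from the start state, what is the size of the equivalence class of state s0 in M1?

All states are reachable from the start state.
Start with accepting vs non-accepting: {s1,s4,s5} | {s0,s2,s3,s6,s7,s8}.
Refine {s1,s4,s5} on symbol a: members go to different blocks, giving {s4,s5} and {s1}.
Refine {s4,s5} on symbol a: members go to different blocks, giving {s4} and {s5}.
On input a, block {s0,s2,s3,s6,s7,s8} splits into {s0,s2,s6,s7,s8} and {s3}.
Refine {s0,s2,s6,s7,s8} on symbol b: members go to different blocks, giving {s0,s6,s7,s8} and {s2}.
Split {s0,s6,s7,s8} by δ(·,b) → {s0,s8} and {s6,s7}.
Stable partition: {s4} | {s0,s8} | {s1} | {s5} | {s3} | {s2} | {s6,s7} — 7 equivalence classes.
The equivalence class containing s0 is {s0,s8}, of size 2.

2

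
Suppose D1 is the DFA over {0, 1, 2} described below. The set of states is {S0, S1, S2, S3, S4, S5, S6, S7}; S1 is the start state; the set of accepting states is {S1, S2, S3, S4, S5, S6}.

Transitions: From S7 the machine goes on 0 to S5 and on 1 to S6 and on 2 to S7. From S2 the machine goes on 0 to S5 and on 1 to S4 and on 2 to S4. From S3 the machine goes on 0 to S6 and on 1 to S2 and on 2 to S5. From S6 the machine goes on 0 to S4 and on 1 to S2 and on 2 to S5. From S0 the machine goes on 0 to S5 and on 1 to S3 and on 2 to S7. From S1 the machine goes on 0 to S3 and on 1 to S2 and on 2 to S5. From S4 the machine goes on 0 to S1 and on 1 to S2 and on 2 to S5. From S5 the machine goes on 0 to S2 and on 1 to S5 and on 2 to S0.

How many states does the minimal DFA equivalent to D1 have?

4

All states are reachable from the start state.
P0 = {S1,S2,S3,S4,S5,S6} | {S0,S7}.
On input 2, block {S1,S2,S3,S4,S5,S6} splits into {S1,S2,S3,S4,S6} and {S5}.
On input 0, block {S1,S2,S3,S4,S6} splits into {S1,S3,S4,S6} and {S2}.
The partition is now stable with 4 blocks: {S1,S3,S4,S6} | {S0,S7} | {S5} | {S2}.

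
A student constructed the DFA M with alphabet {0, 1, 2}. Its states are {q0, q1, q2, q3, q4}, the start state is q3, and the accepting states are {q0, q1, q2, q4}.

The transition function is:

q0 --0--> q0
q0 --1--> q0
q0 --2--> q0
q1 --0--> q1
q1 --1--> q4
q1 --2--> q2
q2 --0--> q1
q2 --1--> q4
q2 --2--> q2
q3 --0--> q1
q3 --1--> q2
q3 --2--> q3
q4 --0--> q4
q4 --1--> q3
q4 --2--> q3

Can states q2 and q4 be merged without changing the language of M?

Reachable states from the start: {q1,q2,q3,q4}. Unreachable: {q0} — drop them.
Start with accepting vs non-accepting: {q1,q2,q4} | {q3}.
Refine {q1,q2,q4} on symbol 1: members go to different blocks, giving {q1,q2} and {q4}.
No further refinement is possible. Final partition (3 blocks): {q1,q2} | {q3} | {q4}.
q2 and q4 end up in different blocks, so they are distinguishable. For instance, the string '1' is accepted from only q2.

No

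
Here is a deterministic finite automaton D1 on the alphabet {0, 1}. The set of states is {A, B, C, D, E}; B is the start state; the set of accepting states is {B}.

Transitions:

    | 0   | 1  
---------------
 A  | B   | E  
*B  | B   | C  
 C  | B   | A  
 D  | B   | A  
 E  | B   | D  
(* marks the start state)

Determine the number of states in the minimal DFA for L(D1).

2

All states are reachable from the start state.
P0 = {B} | {A,C,D,E}.
Stable partition: {B} | {A,C,D,E} — 2 equivalence classes.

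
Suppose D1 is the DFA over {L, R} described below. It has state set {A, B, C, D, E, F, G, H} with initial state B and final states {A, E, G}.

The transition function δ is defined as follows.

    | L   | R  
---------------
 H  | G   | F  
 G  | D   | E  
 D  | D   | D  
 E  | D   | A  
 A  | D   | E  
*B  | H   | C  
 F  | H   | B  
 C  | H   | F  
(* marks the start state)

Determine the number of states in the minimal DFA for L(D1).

4

All states are reachable from the start state.
Initial partition by acceptance: {A,E,G} | {B,C,D,F,H}.
On input L, block {B,C,D,F,H} splits into {B,C,D,F} and {H}.
Refine {B,C,D,F} on symbol L: members go to different blocks, giving {B,C,F} and {D}.
Stable partition: {A,E,G} | {B,C,F} | {H} | {D} — 4 equivalence classes.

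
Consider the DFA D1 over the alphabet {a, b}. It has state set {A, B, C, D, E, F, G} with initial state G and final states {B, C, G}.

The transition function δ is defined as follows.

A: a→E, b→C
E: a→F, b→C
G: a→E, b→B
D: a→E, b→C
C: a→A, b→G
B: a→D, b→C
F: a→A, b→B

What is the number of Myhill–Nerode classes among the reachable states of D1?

2

P0 = {B,C,G} | {A,D,E,F}.
Stable partition: {B,C,G} | {A,D,E,F} — 2 equivalence classes.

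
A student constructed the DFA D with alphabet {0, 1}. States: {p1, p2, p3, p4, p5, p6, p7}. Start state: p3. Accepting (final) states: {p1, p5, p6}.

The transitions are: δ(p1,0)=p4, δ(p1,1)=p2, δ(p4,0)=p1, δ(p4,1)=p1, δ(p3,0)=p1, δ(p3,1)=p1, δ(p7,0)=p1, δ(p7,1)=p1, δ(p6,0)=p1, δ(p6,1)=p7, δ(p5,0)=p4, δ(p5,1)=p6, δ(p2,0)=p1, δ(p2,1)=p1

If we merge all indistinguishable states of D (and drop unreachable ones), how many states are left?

2

States {p5,p6,p7} cannot be reached from the start state, so discard them.
Start with accepting vs non-accepting: {p1} | {p2,p3,p4}.
No further refinement is possible. Final partition (2 blocks): {p1} | {p2,p3,p4}.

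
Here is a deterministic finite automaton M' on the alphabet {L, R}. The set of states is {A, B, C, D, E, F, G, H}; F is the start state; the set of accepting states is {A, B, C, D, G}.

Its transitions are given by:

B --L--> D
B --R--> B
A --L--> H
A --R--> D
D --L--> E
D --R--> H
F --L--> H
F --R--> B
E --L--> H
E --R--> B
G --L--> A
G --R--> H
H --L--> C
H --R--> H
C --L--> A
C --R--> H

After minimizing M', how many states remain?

Reachable states from the start: {A,B,C,D,E,F,H}. Unreachable: {G} — drop them.
P0 = {A,B,C,D} | {E,F,H}.
Refine {A,B,C,D} on symbol L: members go to different blocks, giving {A,D} and {B,C}.
Split {A,D} by δ(·,R) → {A} and {D}.
On input L, block {E,F,H} splits into {E,F} and {H}.
Split {B,C} by δ(·,L) → {B} and {C}.
No further refinement is possible. Final partition (6 blocks): {A} | {E,F} | {B} | {D} | {H} | {C}.

6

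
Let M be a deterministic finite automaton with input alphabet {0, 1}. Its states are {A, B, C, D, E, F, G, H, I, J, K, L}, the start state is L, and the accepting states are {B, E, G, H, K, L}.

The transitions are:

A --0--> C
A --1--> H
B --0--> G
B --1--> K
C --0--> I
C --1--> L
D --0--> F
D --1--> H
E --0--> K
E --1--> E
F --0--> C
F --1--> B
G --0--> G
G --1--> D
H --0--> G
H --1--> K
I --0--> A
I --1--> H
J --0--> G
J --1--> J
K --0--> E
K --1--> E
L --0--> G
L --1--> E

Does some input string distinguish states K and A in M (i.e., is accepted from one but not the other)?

Yes

States {J} cannot be reached from the start state, so discard them.
P0 = {B,E,G,H,K,L} | {A,C,D,F,I}.
On input 1, block {B,E,G,H,K,L} splits into {B,E,H,K,L} and {G}.
Refine {B,E,H,K,L} on symbol 0: members go to different blocks, giving {B,H,L} and {E,K}.
The partition is now stable with 4 blocks: {B,H,L} | {A,C,D,F,I} | {G} | {E,K}.
K and A end up in different blocks, so they are distinguishable. For instance, the string 'ε' is accepted from only K.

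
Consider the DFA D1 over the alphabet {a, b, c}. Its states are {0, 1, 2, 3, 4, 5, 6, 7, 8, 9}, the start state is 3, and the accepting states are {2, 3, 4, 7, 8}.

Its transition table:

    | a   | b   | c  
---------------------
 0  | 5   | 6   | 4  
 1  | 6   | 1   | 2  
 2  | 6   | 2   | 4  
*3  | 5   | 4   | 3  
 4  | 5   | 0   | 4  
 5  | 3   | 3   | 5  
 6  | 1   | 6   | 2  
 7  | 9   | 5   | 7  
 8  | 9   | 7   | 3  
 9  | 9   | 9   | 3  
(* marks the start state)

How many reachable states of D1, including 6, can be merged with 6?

States {7,8,9} cannot be reached from the start state, so discard them.
P0 = {2,3,4} | {0,1,5,6}.
Refine {2,3,4} on symbol b: members go to different blocks, giving {2,3} and {4}.
Split {2,3} by δ(·,b) → {2} and {3}.
On input a, block {0,1,5,6} splits into {0,1,6} and {5}.
Refine {0,1,6} on symbol a: members go to different blocks, giving {1,6} and {0}.
No further refinement is possible. Final partition (6 blocks): {2} | {1,6} | {4} | {3} | {5} | {0}.
The equivalence class containing 6 is {1,6}, of size 2.

2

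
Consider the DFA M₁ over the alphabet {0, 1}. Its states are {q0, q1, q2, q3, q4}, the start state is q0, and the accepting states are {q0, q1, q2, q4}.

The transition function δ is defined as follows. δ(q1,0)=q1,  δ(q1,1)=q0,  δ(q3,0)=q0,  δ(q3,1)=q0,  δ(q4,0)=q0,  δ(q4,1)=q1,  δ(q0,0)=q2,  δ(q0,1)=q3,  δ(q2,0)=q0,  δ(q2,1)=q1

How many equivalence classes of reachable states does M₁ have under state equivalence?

Reachable states from the start: {q0,q1,q2,q3}. Unreachable: {q4} — drop them.
Start with accepting vs non-accepting: {q0,q1,q2} | {q3}.
On input 1, block {q0,q1,q2} splits into {q1,q2} and {q0}.
Split {q1,q2} by δ(·,0) → {q1} and {q2}.
Stable partition: {q1} | {q3} | {q0} | {q2} — 4 equivalence classes.

4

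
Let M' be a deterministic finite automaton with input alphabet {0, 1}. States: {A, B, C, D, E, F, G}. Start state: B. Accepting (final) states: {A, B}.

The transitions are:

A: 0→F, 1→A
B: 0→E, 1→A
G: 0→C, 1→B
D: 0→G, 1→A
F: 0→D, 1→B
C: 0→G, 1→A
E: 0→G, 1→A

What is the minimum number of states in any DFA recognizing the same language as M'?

Initial partition by acceptance: {A,B} | {C,D,E,F,G}.
No further refinement is possible. Final partition (2 blocks): {A,B} | {C,D,E,F,G}.

2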